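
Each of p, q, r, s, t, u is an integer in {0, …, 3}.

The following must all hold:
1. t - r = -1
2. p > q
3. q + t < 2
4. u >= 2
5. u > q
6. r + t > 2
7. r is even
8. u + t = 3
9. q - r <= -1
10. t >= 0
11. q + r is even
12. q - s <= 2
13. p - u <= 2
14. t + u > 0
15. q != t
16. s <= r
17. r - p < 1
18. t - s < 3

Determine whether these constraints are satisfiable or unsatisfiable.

Satisfiable

The assignment p = 3, q = 0, r = 2, s = 1, t = 1, u = 2 works:
  constraint 1 holds since t - r = -1.
  constraint 3 holds since q + t = 1.
  constraint 6 holds since r + t = 3.
The rest check out directly.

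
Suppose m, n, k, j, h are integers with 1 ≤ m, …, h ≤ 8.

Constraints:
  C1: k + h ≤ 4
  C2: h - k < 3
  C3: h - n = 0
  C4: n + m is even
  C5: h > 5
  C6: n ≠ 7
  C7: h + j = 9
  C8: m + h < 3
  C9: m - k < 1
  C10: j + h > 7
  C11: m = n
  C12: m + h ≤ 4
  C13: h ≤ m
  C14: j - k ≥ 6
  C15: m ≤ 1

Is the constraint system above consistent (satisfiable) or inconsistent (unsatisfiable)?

Unsatisfiable

From constraint 5: h ≥ 6. From constraints 13 and 15: h ≤ m and m ≤ 1, so h ≤ 1. But 1 < 6, so no value of h works.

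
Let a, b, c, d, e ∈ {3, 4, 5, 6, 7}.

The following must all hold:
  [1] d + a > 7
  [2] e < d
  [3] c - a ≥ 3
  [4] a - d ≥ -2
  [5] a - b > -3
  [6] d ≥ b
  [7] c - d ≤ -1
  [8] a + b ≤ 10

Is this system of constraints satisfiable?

Unsatisfiable

Constraints 3, 4, and 7 give d − c ≥ 1, c − a ≥ 3, a − d ≥ -2.
Adding all 3 inequalities: the left sides telescope to 0, and the right sides sum to 1 + 3 + (-2) = 2. So 0 ≥ 2, which is false.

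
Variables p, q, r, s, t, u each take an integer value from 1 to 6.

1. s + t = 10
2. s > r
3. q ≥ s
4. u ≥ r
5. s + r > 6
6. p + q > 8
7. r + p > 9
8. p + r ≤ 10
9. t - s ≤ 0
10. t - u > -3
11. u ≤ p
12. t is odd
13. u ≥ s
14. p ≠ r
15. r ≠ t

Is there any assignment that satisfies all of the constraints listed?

One satisfying assignment is p = 6, q = 5, r = 4, s = 5, t = 5, u = 5.
For the less obvious constraints — constraint 1: s + t = 10; constraint 5: s + r = 9; constraint 6: p + q = 11 — and the others hold by inspection.

Satisfiable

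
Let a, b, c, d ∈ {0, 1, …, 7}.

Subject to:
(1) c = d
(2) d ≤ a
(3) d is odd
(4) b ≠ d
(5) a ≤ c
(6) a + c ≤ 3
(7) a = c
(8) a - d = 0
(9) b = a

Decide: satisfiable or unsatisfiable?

From constraints 1, 7, and 9, b = a = c = d, so b = d. But constraint 4 says b ≠ d. Contradiction.

Unsatisfiable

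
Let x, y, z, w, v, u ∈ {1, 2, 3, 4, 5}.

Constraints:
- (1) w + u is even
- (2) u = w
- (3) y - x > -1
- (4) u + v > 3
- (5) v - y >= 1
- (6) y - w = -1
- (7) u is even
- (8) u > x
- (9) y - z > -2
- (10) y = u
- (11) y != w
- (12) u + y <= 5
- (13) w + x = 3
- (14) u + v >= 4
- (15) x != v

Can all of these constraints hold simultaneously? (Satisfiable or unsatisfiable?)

Unsatisfiable

From constraints 2 and 10, y = u = w, so y = w. But constraint 11 says y ≠ w. Contradiction.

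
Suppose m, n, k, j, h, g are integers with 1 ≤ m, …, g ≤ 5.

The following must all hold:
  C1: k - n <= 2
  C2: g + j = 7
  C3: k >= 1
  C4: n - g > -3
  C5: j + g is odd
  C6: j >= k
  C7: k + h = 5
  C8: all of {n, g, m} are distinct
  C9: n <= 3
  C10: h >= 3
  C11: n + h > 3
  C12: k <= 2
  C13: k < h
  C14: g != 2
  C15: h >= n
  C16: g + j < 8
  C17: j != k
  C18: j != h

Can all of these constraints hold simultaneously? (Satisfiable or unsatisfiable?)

Setting (m, n, k, j, h, g) = (2, 1, 2, 4, 3, 3) satisfies everything: constraint 1: k - n = 1; constraint 2: g + j = 7, and the others follow.

Satisfiable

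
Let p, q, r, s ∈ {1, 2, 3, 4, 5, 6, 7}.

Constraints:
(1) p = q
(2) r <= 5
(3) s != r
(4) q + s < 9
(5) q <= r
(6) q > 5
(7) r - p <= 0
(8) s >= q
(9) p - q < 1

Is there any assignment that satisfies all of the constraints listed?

From constraint 6: q ≥ 6. From constraints 2 and 5: q ≤ r and r ≤ 5, so q ≤ 5. But 5 < 6, so no value of q works.

Unsatisfiable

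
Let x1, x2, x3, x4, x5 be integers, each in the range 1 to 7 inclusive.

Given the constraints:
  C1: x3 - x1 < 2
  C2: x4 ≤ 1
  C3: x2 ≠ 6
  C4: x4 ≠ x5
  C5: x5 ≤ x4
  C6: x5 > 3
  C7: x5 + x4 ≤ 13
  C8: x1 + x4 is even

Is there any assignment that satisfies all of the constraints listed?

From constraint 6: x5 ≥ 4. From constraints 2 and 5: x5 ≤ x4 and x4 ≤ 1, so x5 ≤ 1. But 1 < 4, so no value of x5 works.

Unsatisfiable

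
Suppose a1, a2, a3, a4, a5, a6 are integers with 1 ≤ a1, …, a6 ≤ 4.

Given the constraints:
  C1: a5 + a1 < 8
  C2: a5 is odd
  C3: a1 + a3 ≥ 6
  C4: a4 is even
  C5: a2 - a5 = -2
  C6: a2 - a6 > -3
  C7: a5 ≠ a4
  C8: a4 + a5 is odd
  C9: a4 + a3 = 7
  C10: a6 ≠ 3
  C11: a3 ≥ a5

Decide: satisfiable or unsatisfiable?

Satisfiable

One satisfying assignment is a1 = 4, a2 = 1, a3 = 3, a4 = 4, a5 = 3, a6 = 1.
For the less obvious constraints — constraint 1: a5 + a1 = 7; constraint 3: a1 + a3 = 7 — and the others hold by inspection.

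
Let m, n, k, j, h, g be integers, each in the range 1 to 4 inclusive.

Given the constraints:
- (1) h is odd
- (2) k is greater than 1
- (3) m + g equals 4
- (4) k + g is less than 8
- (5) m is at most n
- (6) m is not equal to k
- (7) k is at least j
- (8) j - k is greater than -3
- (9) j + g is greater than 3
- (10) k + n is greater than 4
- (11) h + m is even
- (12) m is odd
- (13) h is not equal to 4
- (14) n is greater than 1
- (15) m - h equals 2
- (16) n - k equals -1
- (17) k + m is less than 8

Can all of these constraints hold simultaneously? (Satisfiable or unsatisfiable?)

Try m = 3, n = 3, k = 4, j = 3, h = 1, g = 1.
Check constraint 3: m + g = 4; constraint 4: k + g = 5. The remaining constraints are straightforward to verify.

Satisfiable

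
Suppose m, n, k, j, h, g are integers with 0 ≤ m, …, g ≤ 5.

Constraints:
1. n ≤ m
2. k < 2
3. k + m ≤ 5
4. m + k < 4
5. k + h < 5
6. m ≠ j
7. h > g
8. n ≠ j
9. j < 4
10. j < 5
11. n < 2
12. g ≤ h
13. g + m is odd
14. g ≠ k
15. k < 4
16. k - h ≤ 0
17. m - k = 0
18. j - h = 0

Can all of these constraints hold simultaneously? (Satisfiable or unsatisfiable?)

One satisfying assignment is m = 1, n = 1, k = 1, j = 2, h = 2, g = 0.
For the less obvious constraints — constraint 3: k + m = 2; constraint 4: m + k = 2 — and the others hold by inspection.

Satisfiable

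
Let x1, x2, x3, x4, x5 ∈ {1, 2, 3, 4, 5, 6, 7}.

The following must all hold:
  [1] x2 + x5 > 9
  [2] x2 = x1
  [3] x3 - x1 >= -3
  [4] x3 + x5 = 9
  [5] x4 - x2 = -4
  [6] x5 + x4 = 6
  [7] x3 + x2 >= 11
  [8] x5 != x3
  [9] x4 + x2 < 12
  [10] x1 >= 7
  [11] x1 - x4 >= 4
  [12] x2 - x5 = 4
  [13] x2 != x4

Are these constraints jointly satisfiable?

Take x1 = 7, x2 = 7, x3 = 6, x4 = 3, x5 = 3. Then constraint 1: x2 + x5 = 10; constraint 3: x3 - x1 = -1, and every other listed constraint is also met.

Satisfiable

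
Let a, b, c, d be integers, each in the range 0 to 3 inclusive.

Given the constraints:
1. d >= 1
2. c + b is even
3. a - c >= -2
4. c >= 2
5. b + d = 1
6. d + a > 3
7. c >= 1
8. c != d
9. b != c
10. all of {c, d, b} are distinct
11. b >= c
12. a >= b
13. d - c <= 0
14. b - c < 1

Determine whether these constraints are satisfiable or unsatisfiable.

Unsatisfiable

From constraints 4 and 11: b ≥ c ≥ 2. From constraint 1: d ≥ 1. Hence b + d ≥ 3. But constraint 5 requires b + d = 1, and 1 < 3. Contradiction.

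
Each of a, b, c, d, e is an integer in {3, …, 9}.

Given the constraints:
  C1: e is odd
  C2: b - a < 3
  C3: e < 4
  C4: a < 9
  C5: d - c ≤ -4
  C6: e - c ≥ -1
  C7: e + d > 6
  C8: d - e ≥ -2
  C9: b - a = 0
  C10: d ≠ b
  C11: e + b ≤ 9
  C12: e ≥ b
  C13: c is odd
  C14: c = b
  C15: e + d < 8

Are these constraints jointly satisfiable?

Constraints 5, 6, and 8 give c − d ≥ 4, d − e ≥ -2, e − c ≥ -1.
Adding all 3 inequalities: the left sides telescope to 0, and the right sides sum to 4 + (-2) + (-1) = 1. So 0 ≥ 1, which is false.

Unsatisfiable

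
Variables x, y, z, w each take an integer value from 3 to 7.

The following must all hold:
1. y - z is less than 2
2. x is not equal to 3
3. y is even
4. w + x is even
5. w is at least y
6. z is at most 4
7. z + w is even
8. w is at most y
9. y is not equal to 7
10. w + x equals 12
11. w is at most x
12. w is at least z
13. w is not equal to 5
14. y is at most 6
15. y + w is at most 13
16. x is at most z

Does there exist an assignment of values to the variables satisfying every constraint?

Unsatisfiable

From constraints 8 and 14: w ≤ y ≤ 6. From constraints 6 and 16: x ≤ z ≤ 4. Hence w + x ≤ 10. But constraint 10 requires w + x = 12, and 12 > 10. Contradiction.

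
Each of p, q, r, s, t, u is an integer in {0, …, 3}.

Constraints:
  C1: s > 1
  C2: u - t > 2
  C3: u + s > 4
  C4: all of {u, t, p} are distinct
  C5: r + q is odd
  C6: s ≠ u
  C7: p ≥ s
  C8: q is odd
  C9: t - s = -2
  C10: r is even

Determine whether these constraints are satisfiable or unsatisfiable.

Satisfiable

One satisfying assignment is p = 2, q = 1, r = 2, s = 2, t = 0, u = 3.
For the less obvious constraints — constraint 2: u - t = 3; constraint 3: u + s = 5; constraint 9: t - s = -2 — and the others hold by inspection.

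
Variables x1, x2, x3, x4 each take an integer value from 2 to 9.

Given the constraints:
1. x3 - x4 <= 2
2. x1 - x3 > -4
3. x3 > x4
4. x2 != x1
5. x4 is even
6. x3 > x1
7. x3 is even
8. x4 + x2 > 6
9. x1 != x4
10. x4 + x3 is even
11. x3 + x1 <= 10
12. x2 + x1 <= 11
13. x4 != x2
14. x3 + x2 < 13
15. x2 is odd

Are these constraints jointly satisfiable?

One satisfying assignment is x1 = 3, x2 = 5, x3 = 6, x4 = 4.
For the less obvious constraints — constraint 1: x3 - x4 = 2; constraint 2: x1 - x3 = -3; constraint 8: x4 + x2 = 9 — and the others hold by inspection.

Satisfiable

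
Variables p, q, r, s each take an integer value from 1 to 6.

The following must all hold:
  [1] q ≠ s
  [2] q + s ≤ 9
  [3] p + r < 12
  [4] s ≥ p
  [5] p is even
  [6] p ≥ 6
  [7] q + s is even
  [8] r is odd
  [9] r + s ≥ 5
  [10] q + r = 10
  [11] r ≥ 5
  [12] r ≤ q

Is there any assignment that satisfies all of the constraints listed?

From constraints 11 and 12: q ≥ r ≥ 5. From constraints 4 and 6: s ≥ p ≥ 6. Hence q + s ≥ 11. But constraint 2 requires q + s ≤ 9, and 9 < 11. Contradiction.

Unsatisfiable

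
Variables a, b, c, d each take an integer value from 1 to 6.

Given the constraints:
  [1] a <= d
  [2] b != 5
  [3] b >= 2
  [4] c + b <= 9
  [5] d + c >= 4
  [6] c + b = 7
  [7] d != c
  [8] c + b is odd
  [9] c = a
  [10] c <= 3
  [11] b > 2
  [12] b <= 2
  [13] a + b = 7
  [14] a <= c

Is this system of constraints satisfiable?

From constraints 10 and 14: a ≤ c ≤ 3. From constraint 12: b ≤ 2. Hence a + b ≤ 5. But constraint 13 requires a + b = 7, and 7 > 5. Contradiction.

Unsatisfiable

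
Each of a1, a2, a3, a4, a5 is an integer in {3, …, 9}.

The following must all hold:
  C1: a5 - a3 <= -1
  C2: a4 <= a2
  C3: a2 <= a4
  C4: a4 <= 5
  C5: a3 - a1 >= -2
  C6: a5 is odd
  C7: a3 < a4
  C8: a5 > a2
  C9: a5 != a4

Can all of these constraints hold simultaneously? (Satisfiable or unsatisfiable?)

Constraints 1, 2, 7, and 8 give a3 < a4, a4 ≤ a2, a2 < a5, a5 < a3. Chaining: a3 < a4 ≤ a2 < a5 < a3, which forces a3 < a3 — impossible.

Unsatisfiable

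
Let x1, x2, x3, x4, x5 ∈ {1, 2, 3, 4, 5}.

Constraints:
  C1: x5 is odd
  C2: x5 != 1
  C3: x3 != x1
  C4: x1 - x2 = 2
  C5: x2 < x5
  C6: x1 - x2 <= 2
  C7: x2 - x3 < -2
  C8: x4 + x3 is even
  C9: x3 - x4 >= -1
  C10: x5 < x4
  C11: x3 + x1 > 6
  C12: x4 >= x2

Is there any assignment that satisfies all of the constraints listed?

Satisfiable

Try x1 = 3, x2 = 1, x3 = 4, x4 = 4, x5 = 3.
Check constraint 4: x1 - x2 = 2; constraint 6: x1 - x2 = 2. The remaining constraints are straightforward to verify.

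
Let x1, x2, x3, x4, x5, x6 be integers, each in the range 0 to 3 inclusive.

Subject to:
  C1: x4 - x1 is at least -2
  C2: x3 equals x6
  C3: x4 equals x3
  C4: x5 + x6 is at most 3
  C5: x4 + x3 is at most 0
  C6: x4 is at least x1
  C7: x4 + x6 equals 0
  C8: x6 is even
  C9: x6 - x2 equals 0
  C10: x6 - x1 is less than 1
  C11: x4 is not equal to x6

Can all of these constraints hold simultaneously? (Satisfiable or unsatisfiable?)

From constraints 2 and 3, x4 = x3 = x6, so x4 = x6. But constraint 11 says x4 ≠ x6. Contradiction.

Unsatisfiable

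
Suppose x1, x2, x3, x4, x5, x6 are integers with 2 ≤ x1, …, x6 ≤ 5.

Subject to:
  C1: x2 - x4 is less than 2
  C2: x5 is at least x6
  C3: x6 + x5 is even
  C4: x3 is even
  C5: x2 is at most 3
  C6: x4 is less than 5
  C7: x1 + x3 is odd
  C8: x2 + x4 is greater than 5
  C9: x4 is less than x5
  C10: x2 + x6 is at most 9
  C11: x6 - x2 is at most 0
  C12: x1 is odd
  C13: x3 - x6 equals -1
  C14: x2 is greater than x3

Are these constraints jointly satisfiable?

Satisfiable

Setting (x1, x2, x3, x4, x5, x6) = (3, 3, 2, 4, 5, 3) satisfies everything: constraint 1: x2 - x4 = -1; constraint 8: x2 + x4 = 7, and the others follow.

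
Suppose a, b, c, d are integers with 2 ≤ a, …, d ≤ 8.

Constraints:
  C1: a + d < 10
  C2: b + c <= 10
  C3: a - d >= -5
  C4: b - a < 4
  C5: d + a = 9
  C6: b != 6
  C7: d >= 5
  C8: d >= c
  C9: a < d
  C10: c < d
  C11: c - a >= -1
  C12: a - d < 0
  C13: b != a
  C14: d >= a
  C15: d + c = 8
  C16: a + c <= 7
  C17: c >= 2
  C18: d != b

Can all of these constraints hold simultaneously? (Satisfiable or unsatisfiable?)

Satisfiable

The assignment a = 3, b = 5, c = 2, d = 6 works:
  constraint 1 holds since a + d = 9.
  constraint 2 holds since b + c = 7.
  constraint 3 holds since a - d = -3.
The rest check out directly.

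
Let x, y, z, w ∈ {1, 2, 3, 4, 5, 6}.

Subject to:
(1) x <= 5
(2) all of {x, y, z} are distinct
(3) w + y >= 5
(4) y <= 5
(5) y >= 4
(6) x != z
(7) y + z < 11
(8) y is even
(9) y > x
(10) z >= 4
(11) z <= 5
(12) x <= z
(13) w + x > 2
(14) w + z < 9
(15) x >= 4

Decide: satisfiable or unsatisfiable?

Constraints 1, 4, 5, 10, 11, and 15 confine each of x, y, z to the 2 values {4, 5}.
Constraint 2 requires all 3 of them to be distinct, but only 2 values are available — impossible by the pigeonhole principle.

Unsatisfiable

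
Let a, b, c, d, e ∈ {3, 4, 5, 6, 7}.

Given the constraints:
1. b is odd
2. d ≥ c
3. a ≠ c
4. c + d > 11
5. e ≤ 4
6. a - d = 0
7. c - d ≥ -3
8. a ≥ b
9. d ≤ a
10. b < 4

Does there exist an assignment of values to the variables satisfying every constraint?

Satisfiable

Take a = 7, b = 3, c = 6, d = 7, e = 4. Then constraint 4: c + d = 13; constraint 6: a - d = 0, and every other listed constraint is also met.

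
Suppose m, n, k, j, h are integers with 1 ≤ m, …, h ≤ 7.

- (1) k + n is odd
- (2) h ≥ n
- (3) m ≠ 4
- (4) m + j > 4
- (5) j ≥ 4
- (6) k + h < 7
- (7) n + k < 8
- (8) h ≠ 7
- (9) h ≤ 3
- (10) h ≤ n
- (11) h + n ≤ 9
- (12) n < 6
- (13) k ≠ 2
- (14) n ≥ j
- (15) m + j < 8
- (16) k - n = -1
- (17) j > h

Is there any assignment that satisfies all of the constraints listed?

Unsatisfiable

From constraints 5 and 14: n ≥ j and j ≥ 4, so n ≥ 4. From constraints 2 and 9: n ≤ h and h ≤ 3, so n ≤ 3. But 3 < 4, so no value of n works.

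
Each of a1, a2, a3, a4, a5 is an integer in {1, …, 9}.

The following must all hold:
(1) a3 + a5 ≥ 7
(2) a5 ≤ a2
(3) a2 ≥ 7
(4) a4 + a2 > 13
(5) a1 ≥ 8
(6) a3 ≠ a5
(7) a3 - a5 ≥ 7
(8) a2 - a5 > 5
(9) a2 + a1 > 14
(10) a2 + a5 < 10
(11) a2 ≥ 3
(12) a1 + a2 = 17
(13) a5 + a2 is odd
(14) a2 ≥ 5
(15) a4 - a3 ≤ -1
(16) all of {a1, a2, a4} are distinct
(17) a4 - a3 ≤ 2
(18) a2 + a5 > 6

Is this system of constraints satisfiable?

Setting (a1, a2, a3, a4, a5) = (9, 8, 8, 7, 1) satisfies everything: constraint 1: a3 + a5 = 9; constraint 4: a4 + a2 = 15, and the others follow.

Satisfiable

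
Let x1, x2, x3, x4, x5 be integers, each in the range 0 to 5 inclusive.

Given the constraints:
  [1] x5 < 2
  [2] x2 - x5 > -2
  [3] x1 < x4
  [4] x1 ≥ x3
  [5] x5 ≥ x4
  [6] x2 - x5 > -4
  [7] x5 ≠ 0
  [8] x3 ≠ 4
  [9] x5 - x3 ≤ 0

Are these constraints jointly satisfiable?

Unsatisfiable

Constraints 3, 4, 5, and 9 give x3 ≤ x1, x1 < x4, x4 ≤ x5, x5 ≤ x3. Chaining: x3 ≤ x1 < x4 ≤ x5 ≤ x3, which forces x3 < x3 — impossible.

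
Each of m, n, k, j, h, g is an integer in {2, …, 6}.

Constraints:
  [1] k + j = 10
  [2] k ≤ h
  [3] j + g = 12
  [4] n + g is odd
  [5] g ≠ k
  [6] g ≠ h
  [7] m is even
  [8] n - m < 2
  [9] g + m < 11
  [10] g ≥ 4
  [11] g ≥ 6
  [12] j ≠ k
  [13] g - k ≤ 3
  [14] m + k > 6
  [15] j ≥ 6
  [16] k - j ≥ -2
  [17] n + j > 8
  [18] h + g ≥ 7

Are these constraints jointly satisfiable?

Satisfiable

One satisfying assignment is m = 4, n = 3, k = 4, j = 6, h = 4, g = 6.
For the less obvious constraints — constraint 1: k + j = 10; constraint 3: j + g = 12; constraint 8: n - m = -1 — and the others hold by inspection.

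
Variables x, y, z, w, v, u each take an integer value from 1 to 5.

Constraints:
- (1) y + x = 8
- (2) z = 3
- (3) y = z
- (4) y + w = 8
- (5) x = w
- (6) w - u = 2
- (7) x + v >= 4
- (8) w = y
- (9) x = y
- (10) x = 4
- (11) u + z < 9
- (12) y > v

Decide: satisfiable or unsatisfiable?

Constraint 10 fixes x = 4 and constraint 2 fixes z = 3. Constraints 3, 5, and 8 give x = w = y = z, so x = z. But 4 ≠ 3 — contradiction.

Unsatisfiable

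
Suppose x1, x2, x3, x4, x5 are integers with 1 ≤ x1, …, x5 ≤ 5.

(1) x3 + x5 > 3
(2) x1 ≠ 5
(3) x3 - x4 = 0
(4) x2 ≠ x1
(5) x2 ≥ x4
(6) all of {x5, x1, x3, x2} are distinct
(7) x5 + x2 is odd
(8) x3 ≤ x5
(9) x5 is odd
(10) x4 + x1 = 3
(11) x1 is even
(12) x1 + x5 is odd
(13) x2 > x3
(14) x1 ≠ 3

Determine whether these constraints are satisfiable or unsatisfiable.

Try x1 = 2, x2 = 4, x3 = 1, x4 = 1, x5 = 5.
Check constraint 1: x3 + x5 = 6; constraint 3: x3 - x4 = 0; constraint 10: x4 + x1 = 3. The remaining constraints are straightforward to verify.

Satisfiable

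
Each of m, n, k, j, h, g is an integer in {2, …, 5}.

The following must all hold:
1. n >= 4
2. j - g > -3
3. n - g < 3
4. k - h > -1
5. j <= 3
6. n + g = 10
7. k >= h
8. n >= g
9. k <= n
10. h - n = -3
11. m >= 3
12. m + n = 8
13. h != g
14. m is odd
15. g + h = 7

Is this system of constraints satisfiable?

One satisfying assignment is m = 3, n = 5, k = 3, j = 3, h = 2, g = 5.
For the less obvious constraints — constraint 2: j - g = -2; constraint 3: n - g = 0; constraint 4: k - h = 1 — and the others hold by inspection.

Satisfiable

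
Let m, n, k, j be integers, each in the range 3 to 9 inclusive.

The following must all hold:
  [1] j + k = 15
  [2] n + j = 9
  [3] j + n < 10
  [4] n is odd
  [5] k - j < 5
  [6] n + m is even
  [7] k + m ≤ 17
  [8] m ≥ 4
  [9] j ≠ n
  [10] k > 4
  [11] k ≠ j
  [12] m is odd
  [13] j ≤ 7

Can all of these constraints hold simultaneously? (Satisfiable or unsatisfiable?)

The assignment m = 5, n = 3, k = 9, j = 6 works:
  constraint 1 holds since j + k = 15.
  constraint 2 holds since n + j = 9.
The rest check out directly.

Satisfiable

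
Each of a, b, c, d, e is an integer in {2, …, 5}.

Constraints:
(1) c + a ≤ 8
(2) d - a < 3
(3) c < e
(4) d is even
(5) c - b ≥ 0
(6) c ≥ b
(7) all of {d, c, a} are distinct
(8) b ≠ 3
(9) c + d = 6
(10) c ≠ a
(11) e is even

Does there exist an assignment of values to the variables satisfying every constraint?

Setting (a, b, c, d, e) = (3, 2, 2, 4, 4) satisfies everything: constraint 1: c + a = 5; constraint 2: d - a = 1; constraint 5: c - b = 0, and the others follow.

Satisfiable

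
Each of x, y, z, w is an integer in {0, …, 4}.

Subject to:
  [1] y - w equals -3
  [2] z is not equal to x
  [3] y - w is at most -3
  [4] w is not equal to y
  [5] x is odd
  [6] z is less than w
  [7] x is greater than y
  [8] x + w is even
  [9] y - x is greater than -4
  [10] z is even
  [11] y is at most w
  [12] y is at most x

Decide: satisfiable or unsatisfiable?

Satisfiable

Setting (x, y, z, w) = (3, 0, 2, 3) satisfies everything: constraint 1: y - w = -3; constraint 3: y - w = -3, and the others follow.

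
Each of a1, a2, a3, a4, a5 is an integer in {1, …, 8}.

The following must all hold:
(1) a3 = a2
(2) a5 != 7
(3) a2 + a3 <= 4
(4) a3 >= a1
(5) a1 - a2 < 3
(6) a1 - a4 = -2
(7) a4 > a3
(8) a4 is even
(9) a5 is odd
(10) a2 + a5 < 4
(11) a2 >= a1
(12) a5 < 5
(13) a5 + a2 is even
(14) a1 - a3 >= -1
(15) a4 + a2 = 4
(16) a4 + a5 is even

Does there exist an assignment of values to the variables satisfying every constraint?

Unsatisfiable

Constraint 8 makes a4 even and constraint 9 makes a5 odd, so a4 + a5 must be odd. Constraint 16 says a4 + a5 is even — contradiction.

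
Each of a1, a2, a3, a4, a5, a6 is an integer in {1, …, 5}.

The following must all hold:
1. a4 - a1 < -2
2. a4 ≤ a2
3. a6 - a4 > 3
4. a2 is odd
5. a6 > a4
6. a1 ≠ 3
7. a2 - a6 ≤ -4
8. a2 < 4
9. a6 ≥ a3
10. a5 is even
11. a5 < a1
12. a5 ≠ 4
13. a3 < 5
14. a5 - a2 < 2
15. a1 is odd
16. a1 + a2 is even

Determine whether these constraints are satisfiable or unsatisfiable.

Try a1 = 5, a2 = 1, a3 = 1, a4 = 1, a5 = 2, a6 = 5.
Check constraint 1: a4 - a1 = -4; constraint 3: a6 - a4 = 4; constraint 7: a2 - a6 = -4. The remaining constraints are straightforward to verify.

Satisfiable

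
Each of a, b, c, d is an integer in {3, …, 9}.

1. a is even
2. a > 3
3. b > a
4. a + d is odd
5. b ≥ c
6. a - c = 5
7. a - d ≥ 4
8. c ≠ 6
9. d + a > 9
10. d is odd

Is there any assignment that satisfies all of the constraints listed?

Satisfiable

Take a = 8, b = 9, c = 3, d = 3. Then constraint 6: a - c = 5; constraint 7: a - d = 5; constraint 9: d + a = 11, and every other listed constraint is also met.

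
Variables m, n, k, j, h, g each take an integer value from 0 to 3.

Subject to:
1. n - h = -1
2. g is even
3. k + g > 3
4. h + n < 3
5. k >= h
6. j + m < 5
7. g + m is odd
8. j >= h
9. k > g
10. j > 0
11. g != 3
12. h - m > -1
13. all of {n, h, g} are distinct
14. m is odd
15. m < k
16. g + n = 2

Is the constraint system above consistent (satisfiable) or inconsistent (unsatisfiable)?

Satisfiable

Take m = 1, n = 0, k = 3, j = 2, h = 1, g = 2. Then constraint 1: n - h = -1; constraint 3: k + g = 5; constraint 4: h + n = 1, and every other listed constraint is also met.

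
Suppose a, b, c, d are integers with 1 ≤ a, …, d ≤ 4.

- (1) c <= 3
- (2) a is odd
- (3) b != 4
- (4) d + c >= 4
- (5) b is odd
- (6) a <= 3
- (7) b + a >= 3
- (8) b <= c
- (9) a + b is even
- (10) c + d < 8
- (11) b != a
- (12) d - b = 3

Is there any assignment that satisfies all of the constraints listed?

Satisfiable

Setting (a, b, c, d) = (3, 1, 1, 4) satisfies everything: constraint 4: d + c = 5; constraint 7: b + a = 4, and the others follow.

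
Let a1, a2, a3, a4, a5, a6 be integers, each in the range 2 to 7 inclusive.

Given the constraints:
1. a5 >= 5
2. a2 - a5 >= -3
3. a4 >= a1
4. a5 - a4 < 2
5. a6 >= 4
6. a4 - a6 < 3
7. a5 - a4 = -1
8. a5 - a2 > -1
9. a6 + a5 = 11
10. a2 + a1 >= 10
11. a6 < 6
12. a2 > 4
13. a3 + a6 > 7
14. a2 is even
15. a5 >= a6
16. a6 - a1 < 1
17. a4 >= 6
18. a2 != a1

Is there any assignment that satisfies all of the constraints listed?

Satisfiable

Try a1 = 5, a2 = 6, a3 = 5, a4 = 7, a5 = 6, a6 = 5.
Check constraint 2: a2 - a5 = 0; constraint 4: a5 - a4 = -1. The remaining constraints are straightforward to verify.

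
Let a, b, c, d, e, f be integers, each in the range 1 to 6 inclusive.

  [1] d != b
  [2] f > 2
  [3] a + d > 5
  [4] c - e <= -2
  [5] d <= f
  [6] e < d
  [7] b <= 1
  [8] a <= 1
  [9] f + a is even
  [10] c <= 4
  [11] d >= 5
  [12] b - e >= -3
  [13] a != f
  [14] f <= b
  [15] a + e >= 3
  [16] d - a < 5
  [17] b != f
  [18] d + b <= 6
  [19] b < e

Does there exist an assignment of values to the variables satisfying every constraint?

From constraints 5 and 11: f ≥ d and d ≥ 5, so f ≥ 5. From constraints 7 and 14: f ≤ b and b ≤ 1, so f ≤ 1. But 1 < 5, so no value of f works.

Unsatisfiable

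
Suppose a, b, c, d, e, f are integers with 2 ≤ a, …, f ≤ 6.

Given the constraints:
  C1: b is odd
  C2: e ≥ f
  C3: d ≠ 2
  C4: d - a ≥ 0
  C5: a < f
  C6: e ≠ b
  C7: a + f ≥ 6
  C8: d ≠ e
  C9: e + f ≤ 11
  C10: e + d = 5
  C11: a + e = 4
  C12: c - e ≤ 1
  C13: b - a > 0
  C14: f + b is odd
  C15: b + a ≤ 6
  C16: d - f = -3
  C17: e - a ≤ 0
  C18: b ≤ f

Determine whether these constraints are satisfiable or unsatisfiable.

Unsatisfiable

Constraints 2, 13, 17, and 18 give b ≤ f, f ≤ e, e ≤ a, a < b. Chaining: b ≤ f ≤ e ≤ a < b, which forces b < b — impossible.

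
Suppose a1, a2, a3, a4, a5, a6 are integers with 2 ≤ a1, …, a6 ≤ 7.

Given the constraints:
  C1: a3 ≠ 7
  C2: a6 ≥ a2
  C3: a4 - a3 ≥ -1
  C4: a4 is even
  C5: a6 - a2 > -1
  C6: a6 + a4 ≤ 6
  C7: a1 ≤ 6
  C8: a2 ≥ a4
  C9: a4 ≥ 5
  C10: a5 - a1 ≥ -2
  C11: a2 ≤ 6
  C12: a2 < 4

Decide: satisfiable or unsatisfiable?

From constraints 8 and 9: a2 ≥ a4 and a4 ≥ 5, so a2 ≥ 5. From constraint 12: a2 ≤ 3. But 3 < 5, so no value of a2 works.

Unsatisfiable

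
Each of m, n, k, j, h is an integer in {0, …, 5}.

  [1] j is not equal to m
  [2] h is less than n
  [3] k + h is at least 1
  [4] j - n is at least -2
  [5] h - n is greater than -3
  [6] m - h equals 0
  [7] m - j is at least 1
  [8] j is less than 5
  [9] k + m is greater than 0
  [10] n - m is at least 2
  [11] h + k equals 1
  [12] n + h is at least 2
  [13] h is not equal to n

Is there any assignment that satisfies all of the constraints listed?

Constraints 4, 7, and 10 give n − m ≥ 2, m − j ≥ 1, j − n ≥ -2.
Adding all 3 inequalities: the left sides telescope to 0, and the right sides sum to 2 + 1 + (-2) = 1. So 0 ≥ 1, which is false.

Unsatisfiable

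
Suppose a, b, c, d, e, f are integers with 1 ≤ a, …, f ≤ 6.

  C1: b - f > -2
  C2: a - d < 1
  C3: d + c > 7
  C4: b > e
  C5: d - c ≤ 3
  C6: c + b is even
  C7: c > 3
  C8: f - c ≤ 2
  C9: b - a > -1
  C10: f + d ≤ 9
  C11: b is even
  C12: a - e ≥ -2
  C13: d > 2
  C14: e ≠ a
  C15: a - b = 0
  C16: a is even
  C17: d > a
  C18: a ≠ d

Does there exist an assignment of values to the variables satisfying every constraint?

The assignment a = 4, b = 4, c = 4, d = 5, e = 3, f = 4 works:
  constraint 1 holds since b - f = 0.
  constraint 2 holds since a - d = -1.
The rest check out directly.

Satisfiable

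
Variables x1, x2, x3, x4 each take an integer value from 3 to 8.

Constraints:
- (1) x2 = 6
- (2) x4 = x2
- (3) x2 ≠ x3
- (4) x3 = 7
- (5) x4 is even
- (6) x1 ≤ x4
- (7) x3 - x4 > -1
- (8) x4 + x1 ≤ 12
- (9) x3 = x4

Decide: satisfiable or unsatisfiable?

Unsatisfiable

Constraint 4 fixes x3 = 7 and constraint 1 fixes x2 = 6. Constraints 2 and 9 give x3 = x4 = x2, so x3 = x2. But 7 ≠ 6 — contradiction.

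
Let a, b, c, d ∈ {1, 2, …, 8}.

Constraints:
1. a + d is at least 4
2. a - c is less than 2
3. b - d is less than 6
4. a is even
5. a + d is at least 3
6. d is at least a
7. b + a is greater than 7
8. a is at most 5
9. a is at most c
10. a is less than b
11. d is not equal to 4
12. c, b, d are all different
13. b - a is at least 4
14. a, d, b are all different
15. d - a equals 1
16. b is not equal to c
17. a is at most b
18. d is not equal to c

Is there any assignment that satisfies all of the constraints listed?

Try a = 2, b = 7, c = 2, d = 3.
Check constraint 1: a + d = 5; constraint 2: a - c = 0. The remaining constraints are straightforward to verify.

Satisfiable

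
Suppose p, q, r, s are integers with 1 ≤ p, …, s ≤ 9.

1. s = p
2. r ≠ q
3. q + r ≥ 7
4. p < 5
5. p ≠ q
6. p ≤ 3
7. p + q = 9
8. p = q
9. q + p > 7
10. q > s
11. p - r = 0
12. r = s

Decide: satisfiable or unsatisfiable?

Unsatisfiable

From constraints 1, 8, and 12, r = s = p = q, so r = q. But constraint 2 says r ≠ q. Contradiction.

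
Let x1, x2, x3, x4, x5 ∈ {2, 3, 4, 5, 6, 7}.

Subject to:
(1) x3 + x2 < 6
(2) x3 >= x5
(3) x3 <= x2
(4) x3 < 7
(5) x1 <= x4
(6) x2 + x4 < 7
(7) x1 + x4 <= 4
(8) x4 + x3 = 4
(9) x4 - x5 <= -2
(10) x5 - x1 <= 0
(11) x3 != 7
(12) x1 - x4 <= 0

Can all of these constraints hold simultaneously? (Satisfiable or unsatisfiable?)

Unsatisfiable

Constraints 9, 10, and 12 give x4 − x1 ≥ 0, x1 − x5 ≥ 0, x5 − x4 ≥ 2.
Adding all 3 inequalities: the left sides telescope to 0, and the right sides sum to 0 + 0 + 2 = 2. So 0 ≥ 2, which is false.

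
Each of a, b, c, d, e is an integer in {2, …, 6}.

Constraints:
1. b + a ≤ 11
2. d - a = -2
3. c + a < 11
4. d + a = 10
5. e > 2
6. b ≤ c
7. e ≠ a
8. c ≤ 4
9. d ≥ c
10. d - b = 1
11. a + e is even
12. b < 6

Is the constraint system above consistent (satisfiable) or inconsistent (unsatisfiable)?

One satisfying assignment is a = 6, b = 3, c = 4, d = 4, e = 4.
For the less obvious constraints — constraint 1: b + a = 9; constraint 2: d - a = -2; constraint 3: c + a = 10 — and the others hold by inspection.

Satisfiable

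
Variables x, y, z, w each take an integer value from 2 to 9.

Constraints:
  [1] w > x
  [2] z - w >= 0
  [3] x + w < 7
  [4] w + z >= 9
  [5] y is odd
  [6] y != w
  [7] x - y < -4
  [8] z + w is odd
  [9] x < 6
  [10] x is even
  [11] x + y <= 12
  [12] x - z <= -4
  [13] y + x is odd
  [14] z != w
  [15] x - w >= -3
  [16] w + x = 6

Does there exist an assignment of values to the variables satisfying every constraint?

Satisfiable

Try x = 2, y = 7, z = 7, w = 4.
Check constraint 2: z - w = 3; constraint 3: x + w = 6; constraint 4: w + z = 11. The remaining constraints are straightforward to verify.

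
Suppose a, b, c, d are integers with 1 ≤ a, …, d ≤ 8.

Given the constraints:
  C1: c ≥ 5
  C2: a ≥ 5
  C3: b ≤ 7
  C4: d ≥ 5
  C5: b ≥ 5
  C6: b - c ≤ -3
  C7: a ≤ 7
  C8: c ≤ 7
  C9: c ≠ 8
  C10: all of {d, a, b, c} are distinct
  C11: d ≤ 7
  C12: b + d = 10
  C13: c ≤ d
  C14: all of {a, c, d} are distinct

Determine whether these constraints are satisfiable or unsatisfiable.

Unsatisfiable

Constraints 1, 2, 3, 4, 5, 7, 8, and 11 confine each of d, a, b, c to the 3 values {5, …, 7}.
Constraint 10 requires all 4 of them to be distinct, but only 3 values are available — impossible by the pigeonhole principle.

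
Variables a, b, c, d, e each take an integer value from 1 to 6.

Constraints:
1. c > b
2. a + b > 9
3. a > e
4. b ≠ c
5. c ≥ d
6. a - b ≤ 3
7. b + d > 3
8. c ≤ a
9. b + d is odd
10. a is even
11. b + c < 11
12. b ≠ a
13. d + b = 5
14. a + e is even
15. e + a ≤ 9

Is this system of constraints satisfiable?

Satisfiable

The assignment a = 6, b = 4, c = 6, d = 1, e = 2 works:
  constraint 2 holds since a + b = 10.
  constraint 6 holds since a - b = 2.
  constraint 7 holds since b + d = 5.
The rest check out directly.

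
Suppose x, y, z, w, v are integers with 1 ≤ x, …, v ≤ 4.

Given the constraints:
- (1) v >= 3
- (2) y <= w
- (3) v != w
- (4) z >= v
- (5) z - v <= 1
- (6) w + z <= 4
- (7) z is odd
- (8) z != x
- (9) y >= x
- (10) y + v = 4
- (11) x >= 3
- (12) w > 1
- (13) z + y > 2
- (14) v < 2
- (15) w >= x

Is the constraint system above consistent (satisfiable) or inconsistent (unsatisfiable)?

Unsatisfiable

From constraints 11 and 15: w ≥ x ≥ 3. From constraints 1 and 4: z ≥ v ≥ 3. Hence w + z ≥ 6. But constraint 6 requires w + z ≤ 4, and 4 < 6. Contradiction.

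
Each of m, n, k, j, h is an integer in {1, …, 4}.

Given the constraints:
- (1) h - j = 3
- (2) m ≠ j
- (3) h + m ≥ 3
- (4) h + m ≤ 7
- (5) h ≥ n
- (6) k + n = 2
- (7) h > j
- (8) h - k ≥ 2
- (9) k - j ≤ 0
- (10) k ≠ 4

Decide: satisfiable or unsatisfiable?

Take m = 2, n = 1, k = 1, j = 1, h = 4. Then constraint 1: h - j = 3; constraint 3: h + m = 6, and every other listed constraint is also met.

Satisfiable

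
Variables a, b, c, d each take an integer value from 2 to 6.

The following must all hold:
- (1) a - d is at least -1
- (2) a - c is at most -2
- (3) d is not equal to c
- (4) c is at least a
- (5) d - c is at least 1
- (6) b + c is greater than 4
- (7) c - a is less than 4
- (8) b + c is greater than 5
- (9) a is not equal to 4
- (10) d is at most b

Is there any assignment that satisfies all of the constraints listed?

Constraints 1, 2, and 5 give c − a ≥ 2, a − d ≥ -1, d − c ≥ 1.
Adding all 3 inequalities: the left sides telescope to 0, and the right sides sum to 2 + (-1) + 1 = 2. So 0 ≥ 2, which is false.

Unsatisfiable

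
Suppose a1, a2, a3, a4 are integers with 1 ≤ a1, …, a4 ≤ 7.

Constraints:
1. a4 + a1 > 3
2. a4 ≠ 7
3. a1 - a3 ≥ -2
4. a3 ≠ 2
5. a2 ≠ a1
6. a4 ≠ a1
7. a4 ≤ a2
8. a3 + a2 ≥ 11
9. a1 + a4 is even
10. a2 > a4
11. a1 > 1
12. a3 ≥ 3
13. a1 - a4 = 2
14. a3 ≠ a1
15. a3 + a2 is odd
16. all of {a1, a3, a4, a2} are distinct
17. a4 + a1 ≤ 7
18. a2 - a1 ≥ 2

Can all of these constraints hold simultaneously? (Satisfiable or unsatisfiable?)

Satisfiable

Take a1 = 4, a2 = 7, a3 = 6, a4 = 2. Then constraint 1: a4 + a1 = 6; constraint 3: a1 - a3 = -2; constraint 8: a3 + a2 = 13, and every other listed constraint is also met.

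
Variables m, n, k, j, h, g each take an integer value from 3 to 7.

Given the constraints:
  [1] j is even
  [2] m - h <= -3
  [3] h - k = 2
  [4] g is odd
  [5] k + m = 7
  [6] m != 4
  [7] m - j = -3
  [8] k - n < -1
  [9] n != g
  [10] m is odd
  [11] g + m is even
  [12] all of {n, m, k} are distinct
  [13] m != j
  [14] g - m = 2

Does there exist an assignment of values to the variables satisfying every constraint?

Satisfiable

Setting (m, n, k, j, h, g) = (3, 7, 4, 6, 6, 5) satisfies everything: constraint 2: m - h = -3; constraint 3: h - k = 2, and the others follow.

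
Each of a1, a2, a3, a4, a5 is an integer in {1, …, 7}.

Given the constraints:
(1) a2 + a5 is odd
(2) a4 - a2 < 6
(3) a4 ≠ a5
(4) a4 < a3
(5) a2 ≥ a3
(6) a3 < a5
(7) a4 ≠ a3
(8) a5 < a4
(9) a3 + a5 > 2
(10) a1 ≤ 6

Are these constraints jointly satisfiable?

Unsatisfiable

Constraints 4, 6, and 8 give a5 < a4, a4 < a3, a3 < a5. Chaining: a5 < a4 < a3 < a5, which forces a5 < a5 — impossible.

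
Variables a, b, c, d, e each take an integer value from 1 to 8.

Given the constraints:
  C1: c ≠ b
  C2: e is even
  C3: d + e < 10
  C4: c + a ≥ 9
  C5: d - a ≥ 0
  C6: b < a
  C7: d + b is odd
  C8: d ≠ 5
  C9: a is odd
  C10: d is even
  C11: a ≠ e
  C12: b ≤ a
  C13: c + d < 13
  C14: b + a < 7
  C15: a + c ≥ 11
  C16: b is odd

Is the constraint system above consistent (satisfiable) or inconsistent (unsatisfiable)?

Try a = 5, b = 1, c = 6, d = 6, e = 2.
Check constraint 3: d + e = 8; constraint 4: c + a = 11; constraint 5: d - a = 1. The remaining constraints are straightforward to verify.

Satisfiable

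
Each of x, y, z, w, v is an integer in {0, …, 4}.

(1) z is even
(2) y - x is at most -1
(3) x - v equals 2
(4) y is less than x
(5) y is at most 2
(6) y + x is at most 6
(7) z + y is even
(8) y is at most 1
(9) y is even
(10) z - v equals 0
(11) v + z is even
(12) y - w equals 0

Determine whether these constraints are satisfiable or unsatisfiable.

The assignment x = 4, y = 0, z = 2, w = 0, v = 2 works:
  constraint 2 holds since y - x = -4.
  constraint 3 holds since x - v = 2.
The rest check out directly.

Satisfiable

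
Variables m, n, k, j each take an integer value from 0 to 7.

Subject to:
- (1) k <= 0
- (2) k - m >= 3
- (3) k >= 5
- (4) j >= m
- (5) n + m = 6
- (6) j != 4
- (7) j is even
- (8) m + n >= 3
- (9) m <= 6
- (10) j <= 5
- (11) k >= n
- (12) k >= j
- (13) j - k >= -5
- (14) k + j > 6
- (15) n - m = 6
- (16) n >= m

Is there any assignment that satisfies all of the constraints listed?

Unsatisfiable

From constraints 1 and 11: n ≤ k ≤ 0. From constraints 4 and 10: m ≤ j ≤ 5. Hence n + m ≤ 5. But constraint 5 requires n + m = 6, and 6 > 5. Contradiction.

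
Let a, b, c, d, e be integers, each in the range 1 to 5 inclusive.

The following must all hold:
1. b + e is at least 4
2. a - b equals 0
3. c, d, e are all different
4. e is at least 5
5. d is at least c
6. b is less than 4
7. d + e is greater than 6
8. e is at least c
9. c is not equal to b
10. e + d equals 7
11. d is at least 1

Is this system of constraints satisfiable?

Try a = 2, b = 2, c = 1, d = 2, e = 5.
Check constraint 1: b + e = 7; constraint 2: a - b = 0; constraint 7: d + e = 7. The remaining constraints are straightforward to verify.

Satisfiable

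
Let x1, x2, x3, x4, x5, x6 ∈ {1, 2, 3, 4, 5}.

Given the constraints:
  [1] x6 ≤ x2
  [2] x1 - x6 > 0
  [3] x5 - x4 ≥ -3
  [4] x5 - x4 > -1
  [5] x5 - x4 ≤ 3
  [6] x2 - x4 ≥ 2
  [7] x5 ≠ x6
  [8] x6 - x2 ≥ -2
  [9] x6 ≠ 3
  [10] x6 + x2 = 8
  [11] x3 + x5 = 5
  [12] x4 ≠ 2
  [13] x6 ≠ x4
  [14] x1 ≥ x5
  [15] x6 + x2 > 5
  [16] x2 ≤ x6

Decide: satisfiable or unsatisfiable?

Satisfiable

Try x1 = 5, x2 = 4, x3 = 4, x4 = 1, x5 = 1, x6 = 4.
Check constraint 2: x1 - x6 = 1; constraint 3: x5 - x4 = 0; constraint 4: x5 - x4 = 0. The remaining constraints are straightforward to verify.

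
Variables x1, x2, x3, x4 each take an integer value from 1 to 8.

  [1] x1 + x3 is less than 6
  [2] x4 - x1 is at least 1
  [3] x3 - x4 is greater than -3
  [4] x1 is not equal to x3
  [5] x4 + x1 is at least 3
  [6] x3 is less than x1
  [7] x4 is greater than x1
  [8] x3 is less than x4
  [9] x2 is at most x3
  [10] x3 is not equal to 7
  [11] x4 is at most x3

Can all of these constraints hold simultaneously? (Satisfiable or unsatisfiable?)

Constraints 6, 7, and 11 give x1 < x4, x4 ≤ x3, x3 < x1. Chaining: x1 < x4 ≤ x3 < x1, which forces x1 < x1 — impossible.

Unsatisfiable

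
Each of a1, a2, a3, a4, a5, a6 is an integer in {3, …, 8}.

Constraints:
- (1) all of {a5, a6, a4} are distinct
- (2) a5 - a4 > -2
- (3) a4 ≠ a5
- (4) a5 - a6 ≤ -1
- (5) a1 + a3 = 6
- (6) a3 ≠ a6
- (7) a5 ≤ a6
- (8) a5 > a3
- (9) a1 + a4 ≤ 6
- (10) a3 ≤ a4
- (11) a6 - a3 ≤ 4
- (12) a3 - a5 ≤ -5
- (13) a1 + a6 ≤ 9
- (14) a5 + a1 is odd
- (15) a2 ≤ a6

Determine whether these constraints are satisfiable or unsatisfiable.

Constraints 4, 11, and 12 give a3 − a6 ≥ -4, a6 − a5 ≥ 1, a5 − a3 ≥ 5.
Adding all 3 inequalities: the left sides telescope to 0, and the right sides sum to (-4) + 1 + 5 = 2. So 0 ≥ 2, which is false.

Unsatisfiable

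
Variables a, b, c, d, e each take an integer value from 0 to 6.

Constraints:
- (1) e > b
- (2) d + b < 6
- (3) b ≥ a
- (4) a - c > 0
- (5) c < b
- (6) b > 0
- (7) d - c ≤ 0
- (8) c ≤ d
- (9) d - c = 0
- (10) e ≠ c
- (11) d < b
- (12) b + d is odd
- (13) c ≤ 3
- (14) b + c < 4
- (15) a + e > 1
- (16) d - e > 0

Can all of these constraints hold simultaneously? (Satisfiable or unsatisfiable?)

Unsatisfiable

Constraints 1, 3, 4, 7, and 16 give e < d, d ≤ c, c < a, a ≤ b, b < e. Chaining: e < d ≤ c < a ≤ b < e, which forces e < e — impossible.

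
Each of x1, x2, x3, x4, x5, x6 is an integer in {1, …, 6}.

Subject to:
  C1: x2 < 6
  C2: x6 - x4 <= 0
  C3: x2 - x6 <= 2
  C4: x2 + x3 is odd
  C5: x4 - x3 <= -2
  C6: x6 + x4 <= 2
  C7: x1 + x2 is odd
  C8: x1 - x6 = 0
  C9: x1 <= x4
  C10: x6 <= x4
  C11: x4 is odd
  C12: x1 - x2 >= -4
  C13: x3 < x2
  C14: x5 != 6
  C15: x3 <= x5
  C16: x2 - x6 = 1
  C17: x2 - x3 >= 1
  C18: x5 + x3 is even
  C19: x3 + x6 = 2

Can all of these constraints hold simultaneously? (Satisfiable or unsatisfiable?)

Unsatisfiable

Constraints 2, 3, 5, and 17 give x3 − x4 ≥ 2, x4 − x6 ≥ 0, x6 − x2 ≥ -2, x2 − x3 ≥ 1.
Adding all 4 inequalities: the left sides telescope to 0, and the right sides sum to 2 + 0 + (-2) + 1 = 1. So 0 ≥ 1, which is false.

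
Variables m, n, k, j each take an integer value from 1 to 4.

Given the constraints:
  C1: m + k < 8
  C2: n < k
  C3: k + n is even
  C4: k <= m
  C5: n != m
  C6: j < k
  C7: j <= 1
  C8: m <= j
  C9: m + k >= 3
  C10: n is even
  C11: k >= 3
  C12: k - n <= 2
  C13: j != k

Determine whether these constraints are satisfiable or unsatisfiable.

Unsatisfiable

From constraints 4 and 11: m ≥ k and k ≥ 3, so m ≥ 3. From constraints 7 and 8: m ≤ j and j ≤ 1, so m ≤ 1. But 1 < 3, so no value of m works.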